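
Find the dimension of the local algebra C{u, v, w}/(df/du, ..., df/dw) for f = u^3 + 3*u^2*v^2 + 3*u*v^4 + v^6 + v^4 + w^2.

6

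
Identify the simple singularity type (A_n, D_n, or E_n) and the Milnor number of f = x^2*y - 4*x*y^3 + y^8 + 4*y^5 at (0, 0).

The Hessian of f at 0 is [[0, 0], [0, 0]] with rank 0, so corank 2. A Groebner basis of the Jacobian ideal J(f) in C{x,y} is {x^4, x^3*y + x^2 - 2*x*y^2, -x^3/2 + x^2*y^2, -x*y/2 + y^3}; counting standard monomials gives mu = 9. Corank 2; j^3 = x^2*y has shape L^2 M (L != M), so D-series; mu = 9 gives D_9.

Type D_9, Milnor number mu = 9.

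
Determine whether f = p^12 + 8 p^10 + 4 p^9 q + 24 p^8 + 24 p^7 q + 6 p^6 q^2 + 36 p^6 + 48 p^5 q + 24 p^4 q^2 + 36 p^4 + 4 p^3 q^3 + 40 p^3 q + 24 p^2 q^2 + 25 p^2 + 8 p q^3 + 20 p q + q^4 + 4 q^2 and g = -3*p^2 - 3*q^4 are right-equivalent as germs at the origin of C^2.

Yes.

The Hessian of f at 0 is [[50, 20], [20, 8]] with rank 1, so corank 1. A Groebner basis of the Jacobian ideal J(f) in C{p,q} is {q^3, p + 2*q/5}; counting standard monomials gives mu = 3. Corank 1: A-series; mu = 3 gives A_3. The Hessian of g at 0 is [[-6, 0], [0, 0]] with rank 1, so corank 1. A Groebner basis of the Jacobian ideal J(g) in C{p,q} is {q^3, p}; counting standard monomials gives mu = 3. Corank 1: A-series; mu = 3 gives A_3. Both have type A_3, hence right-equivalent.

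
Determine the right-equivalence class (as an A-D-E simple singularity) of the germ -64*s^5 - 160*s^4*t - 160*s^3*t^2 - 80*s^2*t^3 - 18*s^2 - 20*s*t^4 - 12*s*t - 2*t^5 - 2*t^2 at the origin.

The Hessian of f at 0 has rank 1. Corank 1: A-series; mu = 4 gives A_4.

A_{4}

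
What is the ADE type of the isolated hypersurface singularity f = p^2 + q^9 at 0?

A8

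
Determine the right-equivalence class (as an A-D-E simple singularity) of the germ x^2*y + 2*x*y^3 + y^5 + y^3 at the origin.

D_4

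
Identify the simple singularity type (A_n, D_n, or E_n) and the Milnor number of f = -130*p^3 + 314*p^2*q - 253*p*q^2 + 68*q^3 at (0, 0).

Type D_4, Milnor number mu = 4.

The Hessian of f at 0 is [[0, 0], [0, 0]] with rank 0, so corank 2. A Groebner basis of the Jacobian ideal J(f) in C{p,q} is {q^3, p^2 - 47*q^2/74, p*q - 59*q^2/74}; counting standard monomials gives mu = 4. Corank 2; j^3 = -(5*p - 4*q)*(26*p^2 - 42*p*q + 17*q^2) splits into three distinct lines over C (the quadratic factor has nonzero discriminant), so D_4.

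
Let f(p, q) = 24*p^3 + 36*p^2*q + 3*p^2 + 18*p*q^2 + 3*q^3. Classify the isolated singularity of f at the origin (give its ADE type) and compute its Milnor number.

The Hessian of f at 0 has rank 1. Corank 1: A-series; mu = 2 gives A_2.

Type A_{2}, Milnor number mu = 2.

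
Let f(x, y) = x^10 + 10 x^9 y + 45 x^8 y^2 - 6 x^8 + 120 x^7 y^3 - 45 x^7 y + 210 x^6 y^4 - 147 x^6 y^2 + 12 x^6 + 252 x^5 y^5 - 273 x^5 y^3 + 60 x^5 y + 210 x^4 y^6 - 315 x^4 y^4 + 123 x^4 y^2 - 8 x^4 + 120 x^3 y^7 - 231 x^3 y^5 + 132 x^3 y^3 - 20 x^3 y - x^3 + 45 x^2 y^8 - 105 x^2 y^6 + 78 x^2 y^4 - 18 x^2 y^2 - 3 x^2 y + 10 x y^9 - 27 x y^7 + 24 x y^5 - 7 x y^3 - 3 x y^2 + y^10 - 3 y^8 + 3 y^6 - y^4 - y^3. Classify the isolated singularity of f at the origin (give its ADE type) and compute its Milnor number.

Type E_{7}, Milnor number mu = 7.

The Hessian of f at 0 has rank 0. Corank 2; j^3 = -(x + y)^3 is a perfect cube, so E-series; the 4-jet and mu = 7 give E_7.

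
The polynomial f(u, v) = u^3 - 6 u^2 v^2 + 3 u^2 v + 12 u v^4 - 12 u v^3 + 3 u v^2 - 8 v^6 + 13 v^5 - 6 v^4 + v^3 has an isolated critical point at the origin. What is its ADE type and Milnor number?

Type E_8, Milnor number mu = 8.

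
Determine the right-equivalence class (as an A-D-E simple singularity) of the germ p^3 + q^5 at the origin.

E_{8}

The Hessian of f at 0 has rank 0. Corank 2; j^3 = p^3 is a perfect cube, so E-series; the 5-jet and mu = 8 give E_8.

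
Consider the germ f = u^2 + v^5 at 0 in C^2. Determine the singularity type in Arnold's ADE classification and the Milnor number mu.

The Hessian of f at 0 is [[2, 0], [0, 0]] with rank 1, so corank 1. A Groebner basis of the Jacobian ideal J(f) in C{u,v} is {v^4, u}; counting standard monomials gives mu = 4. Corank 1: A-series; mu = 4 gives A_4.

Type A4, Milnor number mu = 4.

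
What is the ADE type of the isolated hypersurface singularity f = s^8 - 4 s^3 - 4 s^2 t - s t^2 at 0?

The Hessian of f at 0 has rank 0. Corank 2; j^3 = -s*(2*s + t)^2 has shape L^2 M (L != M), so D-series; mu = 9 gives D_9.

D9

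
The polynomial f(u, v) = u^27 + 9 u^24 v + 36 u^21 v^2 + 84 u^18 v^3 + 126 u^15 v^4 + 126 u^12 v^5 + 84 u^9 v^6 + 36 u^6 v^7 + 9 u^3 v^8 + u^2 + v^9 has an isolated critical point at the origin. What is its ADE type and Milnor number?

Type A8, Milnor number mu = 8.

The Hessian of f at 0 has rank 1. Corank 1: A-series; mu = 8 gives A_8.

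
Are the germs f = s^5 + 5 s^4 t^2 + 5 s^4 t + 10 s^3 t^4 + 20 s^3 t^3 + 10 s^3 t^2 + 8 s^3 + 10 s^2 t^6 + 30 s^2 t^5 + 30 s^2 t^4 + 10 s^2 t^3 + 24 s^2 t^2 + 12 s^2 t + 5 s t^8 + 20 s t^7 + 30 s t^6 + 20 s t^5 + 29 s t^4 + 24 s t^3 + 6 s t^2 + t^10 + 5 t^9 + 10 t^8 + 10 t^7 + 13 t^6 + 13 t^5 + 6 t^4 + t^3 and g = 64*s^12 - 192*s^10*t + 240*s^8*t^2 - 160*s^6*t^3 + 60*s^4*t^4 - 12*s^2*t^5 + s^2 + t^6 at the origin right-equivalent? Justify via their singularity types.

No.

The Hessian of f at 0 has rank 0. Corank 2; j^3 = (2*s + t)^3 is a perfect cube, so E-series; the 5-jet and mu = 8 give E_8. The Hessian of g at 0 has rank 1. Corank 1: A-series; mu = 5 gives A_5. f is E_8 but g is A_5, hence not right-equivalent.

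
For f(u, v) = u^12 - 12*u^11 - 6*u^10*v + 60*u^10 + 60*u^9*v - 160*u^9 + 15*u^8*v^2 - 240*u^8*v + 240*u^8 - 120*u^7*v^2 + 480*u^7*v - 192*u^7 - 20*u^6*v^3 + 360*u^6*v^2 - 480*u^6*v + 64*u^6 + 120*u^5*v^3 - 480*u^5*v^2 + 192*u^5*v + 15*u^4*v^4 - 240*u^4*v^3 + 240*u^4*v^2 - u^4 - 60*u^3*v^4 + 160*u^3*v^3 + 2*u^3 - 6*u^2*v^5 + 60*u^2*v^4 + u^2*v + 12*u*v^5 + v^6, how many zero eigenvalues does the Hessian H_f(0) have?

2

The Hessian at 0 is [[0, 0], [0, 0]] of rank 0; hence corank 2.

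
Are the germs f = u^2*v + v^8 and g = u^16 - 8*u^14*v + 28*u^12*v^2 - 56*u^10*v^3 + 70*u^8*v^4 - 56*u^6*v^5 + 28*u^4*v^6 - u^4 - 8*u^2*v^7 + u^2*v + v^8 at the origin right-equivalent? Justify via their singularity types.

Yes.

The Hessian of f at 0 has rank 0. Corank 2; j^3 = u^2*v has shape L^2 M (L != M), so D-series; mu = 9 gives D_9. The Hessian of g at 0 has rank 0. Corank 2; j^3 = u^2*v has shape L^2 M (L != M), so D-series; mu = 9 gives D_9. Both have type D_9, hence right-equivalent.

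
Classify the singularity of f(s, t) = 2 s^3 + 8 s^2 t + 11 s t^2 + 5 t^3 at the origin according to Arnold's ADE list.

The Hessian of f at 0 has rank 0. Corank 2; j^3 = (s + t)*(2*s^2 + 6*s*t + 5*t^2) splits into three distinct lines over C (the quadratic factor has nonzero discriminant), so D_4.

D_{4}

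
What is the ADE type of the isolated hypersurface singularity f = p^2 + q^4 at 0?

A3

The Hessian of f at 0 is [[2, 0], [0, 0]] with rank 1, so corank 1. A Groebner basis of the Jacobian ideal J(f) in C{p,q} is {q^3, p}; counting standard monomials gives mu = 3. Corank 1: A-series; mu = 3 gives A_3.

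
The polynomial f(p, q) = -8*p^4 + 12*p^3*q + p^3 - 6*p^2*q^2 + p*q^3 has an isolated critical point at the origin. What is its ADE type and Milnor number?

Type E7, Milnor number mu = 7.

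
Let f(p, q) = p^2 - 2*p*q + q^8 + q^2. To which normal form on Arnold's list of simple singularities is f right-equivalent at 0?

The Hessian of f at 0 is [[2, -2], [-2, 2]] with rank 1, so corank 1. A Groebner basis of the Jacobian ideal J(f) in C{p,q} is {q^7, p - q}; counting standard monomials gives mu = 7. Corank 1: A-series; mu = 7 gives A_7.

A7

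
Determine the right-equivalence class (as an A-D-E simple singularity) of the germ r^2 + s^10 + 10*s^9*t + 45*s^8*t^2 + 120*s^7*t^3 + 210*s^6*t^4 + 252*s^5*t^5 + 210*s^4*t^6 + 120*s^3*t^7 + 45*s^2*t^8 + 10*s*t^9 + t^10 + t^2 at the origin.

A_{9}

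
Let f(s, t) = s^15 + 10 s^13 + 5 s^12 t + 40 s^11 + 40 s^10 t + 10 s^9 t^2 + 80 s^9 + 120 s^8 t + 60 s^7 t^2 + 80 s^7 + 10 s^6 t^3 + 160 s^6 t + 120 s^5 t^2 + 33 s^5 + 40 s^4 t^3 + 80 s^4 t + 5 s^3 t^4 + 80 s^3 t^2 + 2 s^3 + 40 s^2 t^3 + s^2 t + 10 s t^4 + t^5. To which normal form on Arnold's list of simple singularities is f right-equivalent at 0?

D_6

The Hessian of f at 0 has rank 0. Corank 2; j^3 = s^2*(2*s + t) has shape L^2 M (L != M), so D-series; mu = 6 gives D_6.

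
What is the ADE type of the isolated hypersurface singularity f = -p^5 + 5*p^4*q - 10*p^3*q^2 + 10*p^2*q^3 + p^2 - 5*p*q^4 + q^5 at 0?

A_4

The Hessian of f at 0 has rank 1. Corank 1: A-series; mu = 4 gives A_4.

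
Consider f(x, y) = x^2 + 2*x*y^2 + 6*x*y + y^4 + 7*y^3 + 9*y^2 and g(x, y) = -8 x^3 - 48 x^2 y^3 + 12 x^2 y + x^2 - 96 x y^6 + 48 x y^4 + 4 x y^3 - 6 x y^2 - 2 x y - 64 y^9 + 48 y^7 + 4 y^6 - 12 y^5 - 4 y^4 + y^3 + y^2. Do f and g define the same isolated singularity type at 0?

Yes.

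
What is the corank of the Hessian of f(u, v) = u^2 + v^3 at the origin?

Hessian at 0 has rank 1.

1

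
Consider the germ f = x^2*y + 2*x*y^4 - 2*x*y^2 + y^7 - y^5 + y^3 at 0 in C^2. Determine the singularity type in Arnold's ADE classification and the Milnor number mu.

Type D_{6}, Milnor number mu = 6.

The Hessian of f at 0 has rank 0. Corank 2; j^3 = y*(x - y)^2 has shape L^2 M (L != M), so D-series; mu = 6 gives D_6.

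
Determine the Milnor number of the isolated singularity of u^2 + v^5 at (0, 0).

The Hessian of f at 0 has rank 1. Corank 1: A-series; mu = 4 gives A_4.

4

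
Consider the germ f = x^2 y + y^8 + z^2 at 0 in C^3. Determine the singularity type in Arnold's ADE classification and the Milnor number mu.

The Hessian of f at 0 has rank 1. Corank 2; j^3 = x^2*y has shape L^2 M (L != M), so D-series; mu = 9 gives D_9.

Type D9, Milnor number mu = 9.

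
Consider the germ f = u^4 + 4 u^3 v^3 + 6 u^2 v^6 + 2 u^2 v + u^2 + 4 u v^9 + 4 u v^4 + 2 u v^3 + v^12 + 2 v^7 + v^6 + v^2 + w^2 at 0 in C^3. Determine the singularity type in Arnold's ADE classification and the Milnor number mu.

Type A1, Milnor number mu = 1.

The Hessian of f at 0 is [[2, 0, 0], [0, 2, 0], [0, 0, 2]] with rank 3, so corank 0. A Groebner basis of the Jacobian ideal J(f) in C{u,v,w} is {u, v, w}; counting standard monomials gives mu = 1. Corank 0: nondegenerate Morse point, so A_1.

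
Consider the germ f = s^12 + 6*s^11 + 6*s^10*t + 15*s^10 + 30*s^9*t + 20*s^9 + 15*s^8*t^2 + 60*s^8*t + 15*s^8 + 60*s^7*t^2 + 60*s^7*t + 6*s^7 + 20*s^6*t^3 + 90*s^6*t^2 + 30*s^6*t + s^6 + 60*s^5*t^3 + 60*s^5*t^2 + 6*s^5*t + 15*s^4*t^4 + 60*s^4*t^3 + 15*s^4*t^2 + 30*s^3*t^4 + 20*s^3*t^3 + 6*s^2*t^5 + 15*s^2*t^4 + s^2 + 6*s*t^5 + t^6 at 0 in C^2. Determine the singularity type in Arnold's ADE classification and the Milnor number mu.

The Hessian of f at 0 has rank 1. Corank 1: A-series; mu = 5 gives A_5.

Type A_5, Milnor number mu = 5.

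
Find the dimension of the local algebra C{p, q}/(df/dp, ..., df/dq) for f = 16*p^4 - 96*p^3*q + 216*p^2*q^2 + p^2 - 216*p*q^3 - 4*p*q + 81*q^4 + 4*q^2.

The Hessian of f at 0 has rank 1. Corank 1: A-series; mu = 3 gives A_3.

3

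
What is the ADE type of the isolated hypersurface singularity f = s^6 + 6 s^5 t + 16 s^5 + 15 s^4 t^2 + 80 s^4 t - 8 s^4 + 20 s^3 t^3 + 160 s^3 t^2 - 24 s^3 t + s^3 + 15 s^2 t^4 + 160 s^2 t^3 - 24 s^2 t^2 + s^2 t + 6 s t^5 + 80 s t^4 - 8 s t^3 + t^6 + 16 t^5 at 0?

The Hessian of f at 0 has rank 0. Corank 2; j^3 = s^2*(s + t) has shape L^2 M (L != M), so D-series; mu = 7 gives D_7.

D7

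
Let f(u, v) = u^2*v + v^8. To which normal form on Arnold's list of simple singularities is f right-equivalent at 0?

The Hessian of f at 0 has rank 0. Corank 2; j^3 = u^2*v has shape L^2 M (L != M), so D-series; mu = 9 gives D_9.

D_{9}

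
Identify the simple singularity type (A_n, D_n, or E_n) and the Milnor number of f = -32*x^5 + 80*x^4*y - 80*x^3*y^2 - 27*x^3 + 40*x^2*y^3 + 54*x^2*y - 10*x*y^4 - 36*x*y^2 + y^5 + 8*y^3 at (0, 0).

Type E_{8}, Milnor number mu = 8.

The Hessian of f at 0 is [[0, 0], [0, 0]] with rank 0, so corank 2. A Groebner basis of the Jacobian ideal J(f) in C{x,y} is {y^5, x*y^3 - 5*y^4/8, x^2 - 4*x*y/3 + 4*y^2/9}; counting standard monomials gives mu = 8. Corank 2; j^3 = -(3*x - 2*y)^3 is a perfect cube, so E-series; the 5-jet and mu = 8 give E_8.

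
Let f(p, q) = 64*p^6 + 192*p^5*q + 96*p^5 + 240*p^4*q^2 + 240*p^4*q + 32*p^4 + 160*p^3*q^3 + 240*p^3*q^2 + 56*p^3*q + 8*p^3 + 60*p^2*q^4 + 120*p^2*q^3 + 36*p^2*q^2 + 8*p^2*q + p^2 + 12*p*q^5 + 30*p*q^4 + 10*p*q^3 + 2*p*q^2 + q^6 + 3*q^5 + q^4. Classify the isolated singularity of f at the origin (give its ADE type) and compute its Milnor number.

Type A4, Milnor number mu = 4.

The Hessian of f at 0 is [[2, 0], [0, 0]] with rank 1, so corank 1. A Groebner basis of the Jacobian ideal J(f) in C{p,q} is {-p/3 + q^3 - q^2/3, p^2, p*q + p/3 + q^2/3}; counting standard monomials gives mu = 4. Corank 1: A-series; mu = 4 gives A_4.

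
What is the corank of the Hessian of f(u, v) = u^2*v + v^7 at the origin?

2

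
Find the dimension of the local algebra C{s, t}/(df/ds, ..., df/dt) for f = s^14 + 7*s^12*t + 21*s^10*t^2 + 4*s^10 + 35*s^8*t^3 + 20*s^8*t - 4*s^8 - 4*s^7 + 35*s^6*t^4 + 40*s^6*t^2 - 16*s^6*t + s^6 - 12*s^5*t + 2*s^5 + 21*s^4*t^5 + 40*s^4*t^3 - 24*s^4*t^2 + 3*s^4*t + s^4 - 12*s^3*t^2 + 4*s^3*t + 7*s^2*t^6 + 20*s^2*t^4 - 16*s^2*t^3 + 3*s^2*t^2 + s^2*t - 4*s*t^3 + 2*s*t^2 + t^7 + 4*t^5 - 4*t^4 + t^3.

8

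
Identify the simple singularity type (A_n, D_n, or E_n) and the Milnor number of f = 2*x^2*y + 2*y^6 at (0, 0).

Type D_{7}, Milnor number mu = 7.

The Hessian of f at 0 has rank 0. Corank 2; j^3 = 2*x^2*y has shape L^2 M (L != M), so D-series; mu = 7 gives D_7.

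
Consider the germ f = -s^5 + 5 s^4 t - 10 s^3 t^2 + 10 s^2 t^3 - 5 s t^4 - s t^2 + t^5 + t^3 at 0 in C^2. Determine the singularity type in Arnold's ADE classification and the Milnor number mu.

Type D_6, Milnor number mu = 6.

The Hessian of f at 0 is [[0, 0], [0, 0]] with rank 0, so corank 2. A Groebner basis of the Jacobian ideal J(f) in C{s,t} is {s^4 + t^2/5, t^3, s*t - t^2}; counting standard monomials gives mu = 6. Corank 2; j^3 = -t^2*(s - t) has shape L^2 M (L != M), so D-series; mu = 6 gives D_6.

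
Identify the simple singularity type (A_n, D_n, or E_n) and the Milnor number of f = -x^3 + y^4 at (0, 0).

Type E_{6}, Milnor number mu = 6.

The Hessian of f at 0 has rank 0. Corank 2; j^3 = -x^3 is a perfect cube, so E-series; the 4-jet and mu = 6 give E_6.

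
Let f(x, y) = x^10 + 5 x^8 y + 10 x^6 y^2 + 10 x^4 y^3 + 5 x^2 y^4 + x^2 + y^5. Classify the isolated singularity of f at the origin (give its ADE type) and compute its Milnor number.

The Hessian of f at 0 has rank 1. Corank 1: A-series; mu = 4 gives A_4.

Type A_{4}, Milnor number mu = 4.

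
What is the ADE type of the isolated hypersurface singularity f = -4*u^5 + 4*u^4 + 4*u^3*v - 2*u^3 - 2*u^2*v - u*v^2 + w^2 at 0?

D_{4}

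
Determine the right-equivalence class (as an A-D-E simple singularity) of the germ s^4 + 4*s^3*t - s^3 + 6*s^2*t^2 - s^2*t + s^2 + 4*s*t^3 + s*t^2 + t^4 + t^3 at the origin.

The Hessian of f at 0 has rank 1. Corank 1: A-series; mu = 2 gives A_2.

A_{2}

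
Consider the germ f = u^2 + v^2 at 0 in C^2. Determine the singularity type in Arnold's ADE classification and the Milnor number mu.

Type A_1, Milnor number mu = 1.

The Hessian of f at 0 is [[2, 0], [0, 2]] with rank 2, so corank 0. A Groebner basis of the Jacobian ideal J(f) in C{u,v} is {u, v}; counting standard monomials gives mu = 1. Corank 0: nondegenerate Morse point, so A_1.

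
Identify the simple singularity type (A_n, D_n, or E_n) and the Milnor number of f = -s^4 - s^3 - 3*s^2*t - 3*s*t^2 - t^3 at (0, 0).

Type E6, Milnor number mu = 6.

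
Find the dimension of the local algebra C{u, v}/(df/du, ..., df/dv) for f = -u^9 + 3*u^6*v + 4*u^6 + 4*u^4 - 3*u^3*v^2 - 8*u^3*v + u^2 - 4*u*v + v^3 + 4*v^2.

2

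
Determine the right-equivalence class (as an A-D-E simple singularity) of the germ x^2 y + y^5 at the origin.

The Hessian of f at 0 has rank 0. Corank 2; j^3 = x^2*y has shape L^2 M (L != M), so D-series; mu = 6 gives D_6.

D_6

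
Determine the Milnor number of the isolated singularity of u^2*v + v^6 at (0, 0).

The Hessian of f at 0 is [[0, 0], [0, 0]] with rank 0, so corank 2. A Groebner basis of the Jacobian ideal J(f) in C{u,v} is {u^2/6 + v^5, u^3, u*v}; counting standard monomials gives mu = 7. Corank 2; j^3 = u^2*v has shape L^2 M (L != M), so D-series; mu = 7 gives D_7.

7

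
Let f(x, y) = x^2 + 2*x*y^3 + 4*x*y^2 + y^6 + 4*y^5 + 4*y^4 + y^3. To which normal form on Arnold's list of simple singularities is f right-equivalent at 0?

The Hessian of f at 0 has rank 1. Corank 1: A-series; mu = 2 gives A_2.

A_{2}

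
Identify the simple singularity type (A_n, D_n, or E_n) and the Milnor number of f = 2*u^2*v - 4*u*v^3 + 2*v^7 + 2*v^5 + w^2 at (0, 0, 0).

Type D_{8}, Milnor number mu = 8.

The Hessian of f at 0 has rank 1. Corank 2; j^3 = 2*u^2*v has shape L^2 M (L != M), so D-series; mu = 8 gives D_8.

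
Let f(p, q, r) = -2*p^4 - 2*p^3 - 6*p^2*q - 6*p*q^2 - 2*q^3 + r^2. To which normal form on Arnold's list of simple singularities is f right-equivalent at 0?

E6

The Hessian of f at 0 has rank 1. Corank 2; j^3 = -2*(p + q)^3 is a perfect cube, so E-series; the 4-jet and mu = 6 give E_6.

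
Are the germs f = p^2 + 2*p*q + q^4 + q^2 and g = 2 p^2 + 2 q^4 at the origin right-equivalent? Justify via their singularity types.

The Hessian of f at 0 has rank 1. Corank 1: A-series; mu = 3 gives A_3. The Hessian of g at 0 has rank 1. Corank 1: A-series; mu = 3 gives A_3. Both have type A_3, hence right-equivalent.

Yes.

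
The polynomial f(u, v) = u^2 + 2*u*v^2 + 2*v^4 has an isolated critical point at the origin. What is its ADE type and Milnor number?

The Hessian of f at 0 is [[2, 0], [0, 0]] with rank 1, so corank 1. A Groebner basis of the Jacobian ideal J(f) in C{u,v} is {u^2, u*v, u + v^2}; counting standard monomials gives mu = 3. Corank 1: A-series; mu = 3 gives A_3.

Type A_{3}, Milnor number mu = 3.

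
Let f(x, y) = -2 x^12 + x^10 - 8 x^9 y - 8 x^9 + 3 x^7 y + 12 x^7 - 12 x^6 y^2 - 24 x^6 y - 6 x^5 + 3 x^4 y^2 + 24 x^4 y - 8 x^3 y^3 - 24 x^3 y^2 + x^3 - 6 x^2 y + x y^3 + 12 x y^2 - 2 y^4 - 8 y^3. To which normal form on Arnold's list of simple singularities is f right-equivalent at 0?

The Hessian of f at 0 is [[0, 0], [0, 0]] with rank 0, so corank 2. A Groebner basis of the Jacobian ideal J(f) in C{x,y} is {x^3 - 6*x^2*y - 48*x^2 + 192*x*y - 192*y^2, 6*x^2 + x*y^2 - 24*x*y + 24*y^2, 3*x^2 - 12*x*y + y^3 + 12*y^2}; counting standard monomials gives mu = 7. Corank 2; j^3 = (x - 2*y)^3 is a perfect cube, so E-series; the 4-jet and mu = 7 give E_7.

E_7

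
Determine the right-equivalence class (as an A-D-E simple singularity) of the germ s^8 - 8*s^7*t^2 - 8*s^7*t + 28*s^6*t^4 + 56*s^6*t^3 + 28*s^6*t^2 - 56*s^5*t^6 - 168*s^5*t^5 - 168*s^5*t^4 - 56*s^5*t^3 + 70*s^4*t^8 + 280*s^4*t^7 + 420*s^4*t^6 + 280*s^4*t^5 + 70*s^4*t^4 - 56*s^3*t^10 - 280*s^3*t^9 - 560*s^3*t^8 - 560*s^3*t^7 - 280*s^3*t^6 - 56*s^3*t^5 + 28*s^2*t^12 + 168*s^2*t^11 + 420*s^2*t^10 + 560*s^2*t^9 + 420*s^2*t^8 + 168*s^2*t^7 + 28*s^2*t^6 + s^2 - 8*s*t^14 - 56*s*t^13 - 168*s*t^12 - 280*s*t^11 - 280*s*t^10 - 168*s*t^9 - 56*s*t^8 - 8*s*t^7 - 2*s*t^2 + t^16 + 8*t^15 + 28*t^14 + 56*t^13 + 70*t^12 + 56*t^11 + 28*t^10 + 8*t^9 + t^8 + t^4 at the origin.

A7

The Hessian of f at 0 has rank 1. Corank 1: A-series; mu = 7 gives A_7.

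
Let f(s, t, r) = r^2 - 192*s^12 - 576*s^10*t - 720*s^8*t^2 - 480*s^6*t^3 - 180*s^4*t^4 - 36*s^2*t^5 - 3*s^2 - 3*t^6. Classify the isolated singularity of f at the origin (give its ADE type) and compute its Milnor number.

Type A_5, Milnor number mu = 5.

The Hessian of f at 0 is [[-6, 0, 0], [0, 0, 0], [0, 0, 2]] with rank 2, so corank 1. A Groebner basis of the Jacobian ideal J(f) in C{s,t,r} is {t^5, s, r}; counting standard monomials gives mu = 5. Corank 1: A-series; mu = 5 gives A_5.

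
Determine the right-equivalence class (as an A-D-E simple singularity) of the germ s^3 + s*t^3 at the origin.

E_7

The Hessian of f at 0 is [[0, 0], [0, 0]] with rank 0, so corank 2. A Groebner basis of the Jacobian ideal J(f) in C{s,t} is {s^3, s*t^2, 3*s^2 + t^3}; counting standard monomials gives mu = 7. Corank 2; j^3 = s^3 is a perfect cube, so E-series; the 4-jet and mu = 7 give E_7.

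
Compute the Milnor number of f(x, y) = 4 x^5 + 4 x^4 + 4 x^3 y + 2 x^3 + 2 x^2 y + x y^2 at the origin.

4

The Hessian of f at 0 is [[0, 0], [0, 0]] with rank 0, so corank 2. A Groebner basis of the Jacobian ideal J(f) in C{x,y} is {y^3, x^2 + y^2/2, x*y - y^2/2}; counting standard monomials gives mu = 4. Corank 2; j^3 = x*(2*x^2 + 2*x*y + y^2) splits into three distinct lines over C (the quadratic factor has nonzero discriminant), so D_4.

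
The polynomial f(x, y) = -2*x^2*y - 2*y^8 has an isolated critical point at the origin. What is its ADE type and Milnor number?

Type D_{9}, Milnor number mu = 9.

The Hessian of f at 0 has rank 0. Corank 2; j^3 = -2*x^2*y has shape L^2 M (L != M), so D-series; mu = 9 gives D_9.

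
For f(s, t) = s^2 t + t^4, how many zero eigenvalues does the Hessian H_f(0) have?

2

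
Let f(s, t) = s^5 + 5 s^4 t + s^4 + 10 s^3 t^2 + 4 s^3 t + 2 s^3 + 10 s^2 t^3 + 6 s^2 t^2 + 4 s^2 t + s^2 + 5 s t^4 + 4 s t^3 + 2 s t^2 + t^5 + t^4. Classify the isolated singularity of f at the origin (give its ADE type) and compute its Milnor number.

Type A_{4}, Milnor number mu = 4.

The Hessian of f at 0 has rank 1. Corank 1: A-series; mu = 4 gives A_4.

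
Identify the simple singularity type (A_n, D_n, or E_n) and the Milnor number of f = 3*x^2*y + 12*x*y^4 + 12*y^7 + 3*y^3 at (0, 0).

Type D4, Milnor number mu = 4.

The Hessian of f at 0 is [[0, 0], [0, 0]] with rank 0, so corank 2. A Groebner basis of the Jacobian ideal J(f) in C{x,y} is {y^3, x^2 + 3*y^2, x*y}; counting standard monomials gives mu = 4. Corank 2; j^3 = 3*y*(x^2 + y^2) splits into three distinct lines over C (the quadratic factor has nonzero discriminant), so D_4.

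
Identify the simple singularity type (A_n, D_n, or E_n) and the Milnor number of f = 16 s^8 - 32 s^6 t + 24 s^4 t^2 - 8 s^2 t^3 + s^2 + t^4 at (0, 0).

Type A_{3}, Milnor number mu = 3.

The Hessian of f at 0 has rank 1. Corank 1: A-series; mu = 3 gives A_3.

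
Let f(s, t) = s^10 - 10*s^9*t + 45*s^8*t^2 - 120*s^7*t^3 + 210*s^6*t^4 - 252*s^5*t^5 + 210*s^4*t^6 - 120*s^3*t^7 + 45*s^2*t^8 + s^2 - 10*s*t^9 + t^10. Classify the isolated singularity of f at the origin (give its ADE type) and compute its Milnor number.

The Hessian of f at 0 is [[2, 0], [0, 0]] with rank 1, so corank 1. A Groebner basis of the Jacobian ideal J(f) in C{s,t} is {t^9, s}; counting standard monomials gives mu = 9. Corank 1: A-series; mu = 9 gives A_9.

Type A9, Milnor number mu = 9.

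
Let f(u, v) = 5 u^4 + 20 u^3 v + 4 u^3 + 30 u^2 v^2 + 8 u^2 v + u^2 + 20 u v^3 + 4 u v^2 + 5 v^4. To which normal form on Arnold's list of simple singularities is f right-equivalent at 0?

A_3

The Hessian of f at 0 has rank 1. Corank 1: A-series; mu = 3 gives A_3.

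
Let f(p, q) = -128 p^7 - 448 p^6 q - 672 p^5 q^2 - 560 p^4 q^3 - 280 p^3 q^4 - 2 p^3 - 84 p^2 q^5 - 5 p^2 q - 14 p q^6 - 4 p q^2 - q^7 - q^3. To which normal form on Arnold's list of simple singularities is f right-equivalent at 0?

The Hessian of f at 0 is [[0, 0], [0, 0]] with rank 0, so corank 2. A Groebner basis of the Jacobian ideal J(f) in C{p,q} is {p*q/14 + q^6 + q^2/14, p*q^2 + q^3, p^2 + 3*p*q/2 + q^2/2}; counting standard monomials gives mu = 8. Corank 2; j^3 = -(p + q)^2*(2*p + q) has shape L^2 M (L != M), so D-series; mu = 8 gives D_8.

D8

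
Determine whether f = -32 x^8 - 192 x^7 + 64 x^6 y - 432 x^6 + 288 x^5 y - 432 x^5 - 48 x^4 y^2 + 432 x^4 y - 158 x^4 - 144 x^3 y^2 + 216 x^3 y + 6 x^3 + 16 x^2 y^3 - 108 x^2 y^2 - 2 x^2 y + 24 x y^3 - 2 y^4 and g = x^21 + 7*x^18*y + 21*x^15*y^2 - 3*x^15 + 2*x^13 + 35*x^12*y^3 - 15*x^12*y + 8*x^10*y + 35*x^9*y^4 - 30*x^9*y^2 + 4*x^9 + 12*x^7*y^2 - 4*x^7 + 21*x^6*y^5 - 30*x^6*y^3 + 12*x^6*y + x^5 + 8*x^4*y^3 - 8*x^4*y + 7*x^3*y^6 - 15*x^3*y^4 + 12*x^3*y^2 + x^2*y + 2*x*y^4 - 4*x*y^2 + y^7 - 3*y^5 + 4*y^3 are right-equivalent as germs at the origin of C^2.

No.

The Hessian of f at 0 has rank 0. Corank 2; j^3 = 2*x^2*(3*x - y) has shape L^2 M (L != M), so D-series; mu = 5 gives D_5. The Hessian of g at 0 has rank 0. Corank 2; j^3 = y*(x - 2*y)^2 has shape L^2 M (L != M), so D-series; mu = 6 gives D_6. f is D_5 but g is D_6, hence not right-equivalent.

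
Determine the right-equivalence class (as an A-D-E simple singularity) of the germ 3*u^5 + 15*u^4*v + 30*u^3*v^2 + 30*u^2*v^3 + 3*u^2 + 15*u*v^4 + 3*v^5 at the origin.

The Hessian of f at 0 has rank 1. Corank 1: A-series; mu = 4 gives A_4.

A4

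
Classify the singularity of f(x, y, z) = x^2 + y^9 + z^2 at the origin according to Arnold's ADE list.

A8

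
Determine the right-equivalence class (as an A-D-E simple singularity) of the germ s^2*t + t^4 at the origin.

D5

The Hessian of f at 0 is [[0, 0], [0, 0]] with rank 0, so corank 2. A Groebner basis of the Jacobian ideal J(f) in C{s,t} is {s^3, s^2/4 + t^3, s*t}; counting standard monomials gives mu = 5. Corank 2; j^3 = s^2*t has shape L^2 M (L != M), so D-series; mu = 5 gives D_5.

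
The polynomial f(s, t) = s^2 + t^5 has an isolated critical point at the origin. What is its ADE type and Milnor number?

The Hessian of f at 0 is [[2, 0], [0, 0]] with rank 1, so corank 1. A Groebner basis of the Jacobian ideal J(f) in C{s,t} is {t^4, s}; counting standard monomials gives mu = 4. Corank 1: A-series; mu = 4 gives A_4.

Type A_4, Milnor number mu = 4.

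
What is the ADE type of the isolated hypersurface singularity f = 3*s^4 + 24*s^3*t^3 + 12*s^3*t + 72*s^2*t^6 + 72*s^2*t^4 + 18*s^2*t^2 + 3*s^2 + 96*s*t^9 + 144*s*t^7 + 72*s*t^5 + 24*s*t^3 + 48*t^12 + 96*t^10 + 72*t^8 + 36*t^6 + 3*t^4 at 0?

The Hessian of f at 0 is [[6, 0], [0, 0]] with rank 1, so corank 1. A Groebner basis of the Jacobian ideal J(f) in C{s,t} is {t^3, s}; counting standard monomials gives mu = 3. Corank 1: A-series; mu = 3 gives A_3.

A_3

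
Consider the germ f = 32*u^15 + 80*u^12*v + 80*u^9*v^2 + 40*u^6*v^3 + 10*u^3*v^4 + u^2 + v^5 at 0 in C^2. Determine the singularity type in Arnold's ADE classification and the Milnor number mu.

Type A_{4}, Milnor number mu = 4.

The Hessian of f at 0 is [[2, 0], [0, 0]] with rank 1, so corank 1. A Groebner basis of the Jacobian ideal J(f) in C{u,v} is {v^4, u}; counting standard monomials gives mu = 4. Corank 1: A-series; mu = 4 gives A_4.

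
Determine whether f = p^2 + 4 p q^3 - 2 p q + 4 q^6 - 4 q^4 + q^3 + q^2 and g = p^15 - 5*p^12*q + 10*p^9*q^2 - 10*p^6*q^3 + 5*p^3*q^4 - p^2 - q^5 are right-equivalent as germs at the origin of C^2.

No.

The Hessian of f at 0 has rank 1. Corank 1: A-series; mu = 2 gives A_2. The Hessian of g at 0 has rank 1. Corank 1: A-series; mu = 4 gives A_4. f is A_2 but g is A_4, hence not right-equivalent.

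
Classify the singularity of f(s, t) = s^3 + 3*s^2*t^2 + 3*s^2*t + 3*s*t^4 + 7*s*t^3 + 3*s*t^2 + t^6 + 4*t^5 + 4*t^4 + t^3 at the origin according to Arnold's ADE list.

E7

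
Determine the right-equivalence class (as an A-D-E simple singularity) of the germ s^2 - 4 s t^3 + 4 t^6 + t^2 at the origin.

A_1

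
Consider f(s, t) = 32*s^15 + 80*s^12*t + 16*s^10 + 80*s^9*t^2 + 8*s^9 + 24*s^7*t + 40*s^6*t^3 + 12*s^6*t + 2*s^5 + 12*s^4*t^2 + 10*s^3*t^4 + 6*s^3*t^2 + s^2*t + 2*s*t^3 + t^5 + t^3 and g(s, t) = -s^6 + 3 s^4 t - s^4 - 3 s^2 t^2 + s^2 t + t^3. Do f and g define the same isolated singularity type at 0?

Yes.

The Hessian of f at 0 has rank 0. Corank 2; j^3 = t*(s^2 + t^2) splits into three distinct lines over C (the quadratic factor has nonzero discriminant), so D_4. The Hessian of g at 0 has rank 0. Corank 2; j^3 = t*(s^2 + t^2) splits into three distinct lines over C (the quadratic factor has nonzero discriminant), so D_4. Both have type D_4, hence right-equivalent.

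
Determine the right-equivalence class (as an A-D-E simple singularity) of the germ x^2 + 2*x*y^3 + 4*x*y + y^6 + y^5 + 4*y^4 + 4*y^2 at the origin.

The Hessian of f at 0 is [[2, 4], [4, 8]] with rank 1, so corank 1. A Groebner basis of the Jacobian ideal J(f) in C{x,y} is {x + y^3 + 2*y, x^2 - 4*y^2, x*y + 2*y^2}; counting standard monomials gives mu = 4. Corank 1: A-series; mu = 4 gives A_4.

A4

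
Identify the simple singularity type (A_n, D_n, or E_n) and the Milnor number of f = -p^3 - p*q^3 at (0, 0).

Type E_7, Milnor number mu = 7.

The Hessian of f at 0 has rank 0. Corank 2; j^3 = -p^3 is a perfect cube, so E-series; the 4-jet and mu = 7 give E_7.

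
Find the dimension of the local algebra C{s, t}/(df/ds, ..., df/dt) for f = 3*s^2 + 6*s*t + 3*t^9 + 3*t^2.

The Hessian of f at 0 has rank 1. Corank 1: A-series; mu = 8 gives A_8.

8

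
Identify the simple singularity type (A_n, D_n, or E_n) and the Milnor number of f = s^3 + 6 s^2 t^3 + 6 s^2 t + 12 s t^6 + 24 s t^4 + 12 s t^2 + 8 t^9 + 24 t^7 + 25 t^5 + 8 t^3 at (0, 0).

Type E8, Milnor number mu = 8.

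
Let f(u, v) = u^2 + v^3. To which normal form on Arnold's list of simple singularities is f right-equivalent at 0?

A_2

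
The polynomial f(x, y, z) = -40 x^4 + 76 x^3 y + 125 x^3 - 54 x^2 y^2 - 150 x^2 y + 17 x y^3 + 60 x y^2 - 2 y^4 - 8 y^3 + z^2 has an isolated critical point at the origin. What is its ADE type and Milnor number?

The Hessian of f at 0 has rank 1. Corank 2; j^3 = (5*x - 2*y)^3 is a perfect cube, so E-series; the 4-jet and mu = 7 give E_7.

Type E7, Milnor number mu = 7.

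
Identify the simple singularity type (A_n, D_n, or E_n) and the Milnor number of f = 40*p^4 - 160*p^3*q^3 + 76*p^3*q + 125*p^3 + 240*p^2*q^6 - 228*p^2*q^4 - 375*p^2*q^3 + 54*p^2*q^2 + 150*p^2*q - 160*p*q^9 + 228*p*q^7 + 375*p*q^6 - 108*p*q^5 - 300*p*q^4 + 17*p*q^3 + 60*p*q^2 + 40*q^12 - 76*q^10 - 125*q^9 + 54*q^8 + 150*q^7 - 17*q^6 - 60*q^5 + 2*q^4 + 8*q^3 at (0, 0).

Type E7, Milnor number mu = 7.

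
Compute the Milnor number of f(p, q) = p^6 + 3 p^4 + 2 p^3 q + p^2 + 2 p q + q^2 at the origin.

The Hessian of f at 0 has rank 1. Corank 1: A-series; mu = 3 gives A_3.

3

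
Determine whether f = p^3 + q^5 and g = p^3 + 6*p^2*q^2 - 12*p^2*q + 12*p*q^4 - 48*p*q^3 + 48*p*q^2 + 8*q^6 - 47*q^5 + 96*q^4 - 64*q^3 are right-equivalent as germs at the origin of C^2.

The Hessian of f at 0 has rank 0. Corank 2; j^3 = p^3 is a perfect cube, so E-series; the 5-jet and mu = 8 give E_8. The Hessian of g at 0 has rank 0. Corank 2; j^3 = (p - 4*q)^3 is a perfect cube, so E-series; the 5-jet and mu = 8 give E_8. Both have type E_8, hence right-equivalent.

Yes.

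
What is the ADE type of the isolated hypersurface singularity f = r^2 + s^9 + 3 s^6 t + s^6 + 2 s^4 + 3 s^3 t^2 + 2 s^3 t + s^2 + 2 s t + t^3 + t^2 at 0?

A2

The Hessian of f at 0 has rank 2. Corank 1: A-series; mu = 2 gives A_2.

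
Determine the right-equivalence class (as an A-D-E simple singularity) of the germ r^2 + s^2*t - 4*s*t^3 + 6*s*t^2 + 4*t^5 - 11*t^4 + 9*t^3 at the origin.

The Hessian of f at 0 is [[0, 0, 0], [0, 0, 0], [0, 0, 2]] with rank 1, so corank 2. A Groebner basis of the Jacobian ideal J(f) in C{s,t,r} is {s*t^2 + 3*s*t/2 + 9*t^2/2, -s*t/2 + t^3 - 3*t^2/2, s^2 + 8*s*t + 15*t^2, r}; counting standard monomials gives mu = 5. Corank 2; j^3 = t*(s + 3*t)^2 has shape L^2 M (L != M), so D-series; mu = 5 gives D_5.

D_5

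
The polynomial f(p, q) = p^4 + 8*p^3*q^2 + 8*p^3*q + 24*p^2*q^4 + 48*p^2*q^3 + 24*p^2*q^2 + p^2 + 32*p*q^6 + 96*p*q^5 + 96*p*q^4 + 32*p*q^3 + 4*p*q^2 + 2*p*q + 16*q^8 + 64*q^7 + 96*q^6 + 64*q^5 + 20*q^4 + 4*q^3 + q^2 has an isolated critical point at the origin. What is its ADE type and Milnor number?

The Hessian of f at 0 is [[2, 2], [2, 2]] with rank 1, so corank 1. A Groebner basis of the Jacobian ideal J(f) in C{p,q} is {p^2 + p/2 + q/2, p*q - p/2 - q/2, p/2 + q^2 + q/2}; counting standard monomials gives mu = 3. Corank 1: A-series; mu = 3 gives A_3.

Type A_3, Milnor number mu = 3.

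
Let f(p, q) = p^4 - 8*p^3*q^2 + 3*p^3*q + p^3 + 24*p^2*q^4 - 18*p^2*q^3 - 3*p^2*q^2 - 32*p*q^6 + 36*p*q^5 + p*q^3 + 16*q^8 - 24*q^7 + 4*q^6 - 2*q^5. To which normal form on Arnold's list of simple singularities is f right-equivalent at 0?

E_7

The Hessian of f at 0 is [[0, 0], [0, 0]] with rank 0, so corank 2. A Groebner basis of the Jacobian ideal J(f) in C{p,q} is {-3*p^2/19 + q^4 - q^3/19, p^3, p^2*q + p^2/19 + q^3/57, -8*p^2/19 + p*q^2 - 8*q^3/57}; counting standard monomials gives mu = 7. Corank 2; j^3 = p^3 is a perfect cube, so E-series; the 4-jet and mu = 7 give E_7.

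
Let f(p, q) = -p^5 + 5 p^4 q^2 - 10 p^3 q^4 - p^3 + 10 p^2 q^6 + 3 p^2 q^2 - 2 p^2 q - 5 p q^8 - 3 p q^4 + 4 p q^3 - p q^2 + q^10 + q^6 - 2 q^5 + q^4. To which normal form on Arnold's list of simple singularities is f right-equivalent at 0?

D_{6}

The Hessian of f at 0 is [[0, 0], [0, 0]] with rank 0, so corank 2. A Groebner basis of the Jacobian ideal J(f) in C{p,q} is {p^3 - p^2/2 + q^2/2, p^2*q + 3*p^2/4 + p*q/2 - q^2/4, -p^2 + p*q^2 - p*q, 5*p^2/4 + 3*p*q/2 + q^3 + q^2/4}; counting standard monomials gives mu = 6. Corank 2; j^3 = -p*(p + q)^2 has shape L^2 M (L != M), so D-series; mu = 6 gives D_6.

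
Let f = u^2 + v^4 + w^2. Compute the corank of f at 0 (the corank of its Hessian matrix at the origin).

1

Hessian at 0 has rank 2.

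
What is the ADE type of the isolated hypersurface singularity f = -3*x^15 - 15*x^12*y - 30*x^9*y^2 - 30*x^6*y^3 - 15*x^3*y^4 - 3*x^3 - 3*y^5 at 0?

E_{8}

The Hessian of f at 0 has rank 0. Corank 2; j^3 = -3*x^3 is a perfect cube, so E-series; the 5-jet and mu = 8 give E_8.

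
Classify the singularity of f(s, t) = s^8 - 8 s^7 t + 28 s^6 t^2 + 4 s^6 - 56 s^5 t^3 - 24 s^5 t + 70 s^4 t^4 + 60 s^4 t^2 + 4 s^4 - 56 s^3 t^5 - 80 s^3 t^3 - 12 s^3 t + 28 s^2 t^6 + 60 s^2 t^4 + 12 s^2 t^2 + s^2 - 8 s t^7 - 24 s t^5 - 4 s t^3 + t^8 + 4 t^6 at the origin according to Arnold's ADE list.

A_7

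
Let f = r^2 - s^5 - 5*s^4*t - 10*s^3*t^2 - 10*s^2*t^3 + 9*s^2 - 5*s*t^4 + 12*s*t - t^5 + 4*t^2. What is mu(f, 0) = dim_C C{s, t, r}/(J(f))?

The Hessian of f at 0 is [[18, 12, 0], [12, 8, 0], [0, 0, 2]] with rank 2, so corank 1. A Groebner basis of the Jacobian ideal J(f) in C{s,t,r} is {t^4, s + 2*t/3, r}; counting standard monomials gives mu = 4. Corank 1: A-series; mu = 4 gives A_4.

4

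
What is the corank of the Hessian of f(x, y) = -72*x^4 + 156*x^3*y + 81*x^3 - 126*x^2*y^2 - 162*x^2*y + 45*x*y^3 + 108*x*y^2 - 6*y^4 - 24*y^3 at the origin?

The Hessian at 0 is [[0, 0], [0, 0]] of rank 0; hence corank 2.

2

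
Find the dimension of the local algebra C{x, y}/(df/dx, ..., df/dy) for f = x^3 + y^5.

The Hessian of f at 0 has rank 0. Corank 2; j^3 = x^3 is a perfect cube, so E-series; the 5-jet and mu = 8 give E_8.

8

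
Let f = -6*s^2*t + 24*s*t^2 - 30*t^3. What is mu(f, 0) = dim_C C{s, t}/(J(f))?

4

The Hessian of f at 0 is [[0, 0], [0, 0]] with rank 0, so corank 2. A Groebner basis of the Jacobian ideal J(f) in C{s,t} is {t^3, s^2 - t^2, s*t - 2*t^2}; counting standard monomials gives mu = 4. Corank 2; j^3 = -6*t*(s^2 - 4*s*t + 5*t^2) splits into three distinct lines over C (the quadratic factor has nonzero discriminant), so D_4.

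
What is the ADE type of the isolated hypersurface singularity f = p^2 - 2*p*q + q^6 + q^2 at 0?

A_{5}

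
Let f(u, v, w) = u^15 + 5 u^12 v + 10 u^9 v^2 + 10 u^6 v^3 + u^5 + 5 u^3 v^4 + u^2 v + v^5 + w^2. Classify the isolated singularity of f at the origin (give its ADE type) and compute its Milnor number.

Type D_{6}, Milnor number mu = 6.

The Hessian of f at 0 has rank 1. Corank 2; j^3 = u^2*v has shape L^2 M (L != M), so D-series; mu = 6 gives D_6.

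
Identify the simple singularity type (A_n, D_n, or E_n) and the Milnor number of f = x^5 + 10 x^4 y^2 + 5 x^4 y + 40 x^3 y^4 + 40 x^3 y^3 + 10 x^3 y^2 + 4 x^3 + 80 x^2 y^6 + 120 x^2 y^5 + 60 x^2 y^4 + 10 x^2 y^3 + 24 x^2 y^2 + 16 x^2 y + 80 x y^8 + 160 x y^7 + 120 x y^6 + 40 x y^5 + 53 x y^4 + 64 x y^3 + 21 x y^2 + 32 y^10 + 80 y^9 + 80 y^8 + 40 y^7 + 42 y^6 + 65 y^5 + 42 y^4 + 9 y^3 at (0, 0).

Type D_{6}, Milnor number mu = 6.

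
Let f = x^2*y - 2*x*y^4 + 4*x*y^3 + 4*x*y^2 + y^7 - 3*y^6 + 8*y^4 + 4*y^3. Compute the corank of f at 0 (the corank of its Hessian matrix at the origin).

Hessian at 0 has rank 0.

2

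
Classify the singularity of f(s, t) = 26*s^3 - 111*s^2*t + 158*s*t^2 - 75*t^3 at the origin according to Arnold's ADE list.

D_4

The Hessian of f at 0 is [[0, 0], [0, 0]] with rank 0, so corank 2. A Groebner basis of the Jacobian ideal J(f) in C{s,t} is {t^3, s^2 - 11*t^2/3, s*t - 2*t^2}; counting standard monomials gives mu = 4. Corank 2; j^3 = (2*s - 3*t)*(13*s^2 - 36*s*t + 25*t^2) splits into three distinct lines over C (the quadratic factor has nonzero discriminant), so D_4.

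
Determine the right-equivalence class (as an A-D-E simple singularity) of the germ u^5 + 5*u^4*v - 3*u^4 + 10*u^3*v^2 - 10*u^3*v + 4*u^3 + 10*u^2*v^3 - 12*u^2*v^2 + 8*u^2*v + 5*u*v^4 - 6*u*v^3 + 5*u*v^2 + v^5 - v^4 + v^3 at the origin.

The Hessian of f at 0 has rank 0. Corank 2; j^3 = (u + v)*(2*u + v)^2 has shape L^2 M (L != M), so D-series; mu = 5 gives D_5.

D_5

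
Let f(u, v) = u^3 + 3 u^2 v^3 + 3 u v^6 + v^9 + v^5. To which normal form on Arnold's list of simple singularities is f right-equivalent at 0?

The Hessian of f at 0 is [[0, 0], [0, 0]] with rank 0, so corank 2. A Groebner basis of the Jacobian ideal J(f) in C{u,v} is {u^2/2 + u*v^3, v^4, u^3, u^2*v}; counting standard monomials gives mu = 8. Corank 2; j^3 = u^3 is a perfect cube, so E-series; the 5-jet and mu = 8 give E_8.

E_8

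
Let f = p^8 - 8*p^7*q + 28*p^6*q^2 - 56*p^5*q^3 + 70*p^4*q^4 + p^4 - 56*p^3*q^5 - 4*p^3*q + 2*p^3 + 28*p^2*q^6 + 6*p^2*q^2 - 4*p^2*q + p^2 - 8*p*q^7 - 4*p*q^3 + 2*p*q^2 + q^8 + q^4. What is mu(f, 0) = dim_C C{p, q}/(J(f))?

The Hessian of f at 0 has rank 1. Corank 1: A-series; mu = 7 gives A_7.

7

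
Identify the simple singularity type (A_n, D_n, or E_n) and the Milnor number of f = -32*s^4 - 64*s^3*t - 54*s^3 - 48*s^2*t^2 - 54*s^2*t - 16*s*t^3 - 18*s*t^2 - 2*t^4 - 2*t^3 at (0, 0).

The Hessian of f at 0 has rank 0. Corank 2; j^3 = -2*(3*s + t)^3 is a perfect cube, so E-series; the 4-jet and mu = 6 give E_6.

Type E_{6}, Milnor number mu = 6.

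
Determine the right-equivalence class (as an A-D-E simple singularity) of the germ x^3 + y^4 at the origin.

The Hessian of f at 0 is [[0, 0], [0, 0]] with rank 0, so corank 2. A Groebner basis of the Jacobian ideal J(f) in C{x,y} is {y^3, x^2}; counting standard monomials gives mu = 6. Corank 2; j^3 = x^3 is a perfect cube, so E-series; the 4-jet and mu = 6 give E_6.

E6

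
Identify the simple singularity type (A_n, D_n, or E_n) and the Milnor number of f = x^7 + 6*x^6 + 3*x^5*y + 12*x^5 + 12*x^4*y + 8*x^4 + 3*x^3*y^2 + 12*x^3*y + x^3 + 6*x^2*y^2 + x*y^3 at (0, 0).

The Hessian of f at 0 has rank 0. Corank 2; j^3 = x^3 is a perfect cube, so E-series; the 4-jet and mu = 7 give E_7.

Type E7, Milnor number mu = 7.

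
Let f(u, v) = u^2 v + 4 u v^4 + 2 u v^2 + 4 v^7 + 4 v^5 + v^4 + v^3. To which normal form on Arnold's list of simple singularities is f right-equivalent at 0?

D5

The Hessian of f at 0 is [[0, 0], [0, 0]] with rank 0, so corank 2. A Groebner basis of the Jacobian ideal J(f) in C{u,v} is {u^3 - u^2/4 + v^2/4, u^2/4 + v^3 - v^2/4, u*v + v^2}; counting standard monomials gives mu = 5. Corank 2; j^3 = v*(u + v)^2 has shape L^2 M (L != M), so D-series; mu = 5 gives D_5.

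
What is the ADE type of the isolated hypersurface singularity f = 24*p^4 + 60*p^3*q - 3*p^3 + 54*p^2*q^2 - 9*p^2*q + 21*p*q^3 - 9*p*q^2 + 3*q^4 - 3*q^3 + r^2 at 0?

E7

The Hessian of f at 0 has rank 1. Corank 2; j^3 = -3*(p + q)^3 is a perfect cube, so E-series; the 4-jet and mu = 7 give E_7.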